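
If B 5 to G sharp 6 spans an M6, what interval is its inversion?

m3

The rule of nine gives the new number: 9 − 6 = 3, so a sixth becomes a third.
Quality inverts too: major becomes minor. That makes the inversion a minor third.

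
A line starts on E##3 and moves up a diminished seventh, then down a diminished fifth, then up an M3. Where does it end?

B##3

E##3 up a diminished seventh → D#4 (9 semitones).
A diminished fifth down from D#4 is G##3.
A major third up from G##3 is B##3.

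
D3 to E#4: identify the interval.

D to E spans two letter names (D-E), plus an octave: a ninth.
D3 to E#4 spans 15 semitones — one semitone wider than the major ninth (14) — giving an augmented ninth.
(Equivalently, a compound augmented second: an augmented second plus an octave.)

augmented 9th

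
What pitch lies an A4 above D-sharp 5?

The fourth takes the letter from D up to G.
An augmented fourth is 6 semitones; 6 semitones up from D#5 gives G##5.

G-double-sharp 5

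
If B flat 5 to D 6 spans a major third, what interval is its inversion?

minor 6th

Inverted interval numbers add to nine, so a third pairs with a sixth (3 + 6 = 9).
Quality inverts too: major becomes minor. That makes the inversion a minor sixth.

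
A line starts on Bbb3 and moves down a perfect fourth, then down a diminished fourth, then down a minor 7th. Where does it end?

D2

A perfect fourth down from Bbb3 is Fb3.
A diminished fourth down from Fb3 is C3.
C3 down a minor seventh → D2 (10 semitones).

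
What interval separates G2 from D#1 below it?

d11

Descending from G2 to D#1 is the same interval as ascending D#1 to G2.
D to G spans four letter names (D-E-F-G), plus an octave: an eleventh.
A perfect eleventh would be 17 semitones; D#1 to G2 is 16, one semitone narrower, so the interval is diminished.
(Equivalently, a compound diminished fourth: a diminished fourth plus an octave.)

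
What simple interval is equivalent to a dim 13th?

Take out an octave (7 from the number): 13 − 7 = 6.
So a diminished thirteenth is an octave plus a diminished sixth. The quality is unchanged.

diminished 6th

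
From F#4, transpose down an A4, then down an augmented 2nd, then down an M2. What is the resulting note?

Abb3

Down an augmented fourth from F#4: C4 (6 semitones down).
An augmented second down from C4 is Bbb3.
A major second down from Bbb3 is Abb3.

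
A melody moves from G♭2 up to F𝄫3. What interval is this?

G to F spans seven letter names (G-A-B-C-D-E-F): a seventh.
The major seventh is 11 semitones; here we have 9, two semitones narrower: diminished.

diminished seventh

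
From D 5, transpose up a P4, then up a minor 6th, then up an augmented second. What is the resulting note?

F sharp 6

Up a perfect fourth from D5: G5 (5 semitones up).
Up a minor sixth from G5: Eb6 (8 semitones up).
Eb6 up an augmented second → F#6 (3 semitones).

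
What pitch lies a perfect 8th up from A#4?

An octave keeps the letter name A, an octave up from A.
Moving 12 semitones up from A#4 (the size of a perfect octave) reaches A#5.

A#5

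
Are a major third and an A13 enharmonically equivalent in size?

No

4 semitones (major third) vs 22 semitones (augmented thirteenth): not equal.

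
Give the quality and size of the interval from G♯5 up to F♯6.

G to F spans seven letter names (G-A-B-C-D-E-F): a seventh.
G#5 to F#6 is 10 semitones, a half step short of the major seventh (11), so this is minor.

m7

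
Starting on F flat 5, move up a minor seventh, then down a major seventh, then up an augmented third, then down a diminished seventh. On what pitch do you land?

A minor seventh up from Fb5 is Ebb6.
Down a major seventh from Ebb6: Fbb5 (11 semitones down).
Up an augmented third from Fbb5: Ab5 (5 semitones up).
Down a diminished seventh from Ab5: B4 (9 semitones down).

B 4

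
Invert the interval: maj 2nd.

minor seventh

The rule of nine gives the new number: 9 − 2 = 7, so a second becomes a seventh.
Quality inverts too: major becomes minor. That makes the inversion a minor seventh.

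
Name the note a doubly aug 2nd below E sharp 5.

D flat 5

The second takes the letter from E down to D.
Moving 4 semitones down from E#5 (the size of a doubly augmented second) reaches Db5.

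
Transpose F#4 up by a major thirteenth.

Counting six letter names plus an octave up from F lands on D.
A major thirteenth is 21 semitones; 21 semitones up from F#4 gives D#6.

D#6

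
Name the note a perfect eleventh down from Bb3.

Four letters down from B (plus an octave) reaches F.
A perfect eleventh is 17 semitones; 17 semitones down from Bb3 gives F2.

F2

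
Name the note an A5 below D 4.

G flat 3

The fifth takes the letter from D down to G.
An augmented fifth spans 8 semitones, so from D4 the target pitch is Gb3.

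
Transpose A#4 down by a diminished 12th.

D##3

The twelfth's letter: A down five letter names plus an octave → D.
Moving 18 semitones down from A#4 (the size of a diminished twelfth) reaches D##3.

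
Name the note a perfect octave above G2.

G3

The letter stays G (same as the start), shifted an octave up.
A perfect octave is 12 semitones; 12 semitones up from G2 gives G3.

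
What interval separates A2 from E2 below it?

Descending from A2 to E2 is the same interval as ascending E2 to A2.
E to A spans four letter names (E-F-G-A): a fourth.
E2 to A2 is 5 semitones, matching the perfect fourth exactly, so the quality is perfect.

perfect 4th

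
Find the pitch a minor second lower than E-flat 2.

D 2

Two letter names down from E: D.
A minor second spans 1 semitone, so from Eb2 the target pitch is D2.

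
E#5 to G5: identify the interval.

diminished third

E to G spans three letter names (E-F-G): a third.
A major third would be 4 semitones; E#5 to G5 is 2, two semitones narrower, so the interval is diminished.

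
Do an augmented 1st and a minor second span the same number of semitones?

An augmented unison spans 1 semitone, and a minor second also spans 1 semitone — they're enharmonic.

Yes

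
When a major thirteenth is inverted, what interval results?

First reduce the compound major thirteenth to its simple form, a major sixth.
Inverted interval numbers add to nine, so a sixth pairs with a third (6 + 3 = 9).
And major becomes minor under inversion, so we get a minor third.

m3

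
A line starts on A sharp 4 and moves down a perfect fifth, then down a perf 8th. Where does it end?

A perfect fifth down from A#4 is D#4.
Down a perfect octave from D#4: D#3 (12 semitones down).

D sharp 3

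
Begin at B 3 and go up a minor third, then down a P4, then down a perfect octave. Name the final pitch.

A 2

A minor third up from B3 is D4.
D4 down a perfect fourth → A3 (5 semitones).
A perfect octave down from A3 is A2.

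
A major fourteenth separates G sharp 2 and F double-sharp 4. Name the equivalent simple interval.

Take out an octave (7 from the number): 14 − 7 = 7.
That makes a major fourteenth a compound major seventh — an octave plus a major seventh.

major 7th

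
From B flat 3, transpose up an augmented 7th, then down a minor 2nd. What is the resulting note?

Bb3 up an augmented seventh → A#4 (12 semitones).
A#4 down a minor second → G##4 (1 semitone).

G double-sharp 4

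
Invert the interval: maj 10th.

minor sixth

First reduce the compound major tenth to its simple form, a major third.
Inverted interval numbers add to nine, so a third pairs with a sixth (3 + 6 = 9).
The quality also flips — major becomes minor — giving a minor sixth.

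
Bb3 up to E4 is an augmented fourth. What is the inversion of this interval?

Inverted interval numbers add to nine, so a fourth pairs with a fifth (4 + 5 = 9).
And augmented becomes diminished under inversion, so we get a diminished fifth.

diminished 5th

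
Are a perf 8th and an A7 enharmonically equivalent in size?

A perfect octave spans 12 semitones, and an augmented seventh also spans 12 semitones — they're enharmonic.

Yes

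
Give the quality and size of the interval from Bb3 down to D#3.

diminished 6th

Descending from Bb3 to D#3 is the same interval as ascending D#3 to Bb3.
D to B spans six letter names (D-E-F-G-A-B): a sixth.
D#3 to Bb3 spans 7 semitones — two semitones narrower than the major sixth (9) — giving a diminished sixth.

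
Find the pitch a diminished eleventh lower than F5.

Counting four letter names plus an octave down from F lands on C.
Moving 16 semitones down from F5 (the size of a diminished eleventh) reaches C#4.

C#4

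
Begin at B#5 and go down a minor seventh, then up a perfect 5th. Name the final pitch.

G##5

Down a minor seventh from B#5: C##5 (10 semitones down).
Up a perfect fifth from C##5: G##5 (7 semitones up).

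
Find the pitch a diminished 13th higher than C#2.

Ab3

Six letters up from C (plus an octave) reaches A.
A diminished thirteenth spans 19 semitones, so from C#2 the target pitch is Ab3.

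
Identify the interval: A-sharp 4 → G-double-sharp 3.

minor ninth

Descending from A#4 to G##3 is the same interval as ascending G##3 to A#4.
G to A spans two letter names (G-A), plus an octave — that makes it a ninth of some quality.
A major ninth would be 14 semitones, but G##3 to A#4 is 13 — one semitone narrower, making it a minor ninth.
(Equivalently, a compound minor second: a minor second plus an octave.)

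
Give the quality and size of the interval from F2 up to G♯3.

F to G spans two letter names (F-G), plus an octave, so the interval is some kind of ninth.
The major ninth is 14 semitones; here we have 15, one semitone wider: augmented.
(Equivalently, a compound augmented second: an augmented second plus an octave.)

A9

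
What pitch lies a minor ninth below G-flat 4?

Counting two letter names plus an octave down from G lands on F.
Moving 13 semitones down from Gb4 (the size of a minor ninth) reaches F3.

F 3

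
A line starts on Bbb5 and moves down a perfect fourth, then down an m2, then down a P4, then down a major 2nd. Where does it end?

Bbb5 down a perfect fourth → Fb5 (5 semitones).
Down a minor second from Fb5: Eb5 (1 semitone down).
Eb5 down a perfect fourth → Bb4 (5 semitones).
Down a major second from Bb4: Ab4 (2 semitones down).

Ab4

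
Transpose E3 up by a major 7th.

D#4

The seventh takes the letter from E up to D.
A major seventh spans 11 semitones, so from E3 the target pitch is D#4.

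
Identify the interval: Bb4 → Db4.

major 6th

Descending from Bb4 to Db4 is the same interval as ascending Db4 to Bb4.
D to B spans six letter names (D-E-F-G-A-B), so the interval is some kind of sixth.
The major sixth spans 9 semitones, and Db4 to Bb4 is exactly 9 semitones — so this is a major sixth.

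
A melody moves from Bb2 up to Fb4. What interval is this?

B to F spans five letter names (B-C-D-E-F), plus an octave — that makes it a twelfth of some quality.
A perfect twelfth would be 19 semitones; Bb2 to Fb4 is 18, one semitone narrower, so the interval is diminished.
(Equivalently, a compound diminished fifth: a diminished fifth plus an octave.)

diminished twelfth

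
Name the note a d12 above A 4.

The twelfth's letter: A up five letter names plus an octave → E.
Moving 18 semitones up from A4 (the size of a diminished twelfth) reaches Eb6.

E-flat 6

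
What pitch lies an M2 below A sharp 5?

G sharp 5

Two letter names down from A: G.
A major second is 2 semitones; 2 semitones down from A#5 gives G#5.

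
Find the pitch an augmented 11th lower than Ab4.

Ebb3

Four letters down from A (plus an octave) reaches E.
Moving 18 semitones down from Ab4 (the size of an augmented eleventh) reaches Ebb3.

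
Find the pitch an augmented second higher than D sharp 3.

Counting two letter names up from D lands on E.
An augmented second is 3 semitones; 3 semitones up from D#3 gives E##3.

E double-sharp 3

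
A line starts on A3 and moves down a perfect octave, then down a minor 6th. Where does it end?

A perfect octave down from A3 is A2.
Down a minor sixth from A2: C#2 (8 semitones down).

C#2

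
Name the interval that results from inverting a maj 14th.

First reduce the compound major fourteenth to its simple form, a major seventh.
Inverted interval numbers add to nine, so a seventh pairs with a second (7 + 2 = 9).
Quality inverts too: major becomes minor. That makes the inversion a minor second.

minor second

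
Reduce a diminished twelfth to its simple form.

Each octave removed subtracts seven from the number: 12 − 7 = 5.
That makes a diminished twelfth a compound diminished fifth — an octave plus a diminished fifth.

diminished fifth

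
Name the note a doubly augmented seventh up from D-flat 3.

C-double-sharp 4

Counting seven letter names up from D lands on C.
A doubly augmented seventh is 13 semitones; 13 semitones up from Db3 gives C##4.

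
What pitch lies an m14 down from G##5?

A##3

The fourteenth's letter: G down seven letter names plus an octave → A.
A minor fourteenth is 22 semitones; 22 semitones down from G##5 gives A##3.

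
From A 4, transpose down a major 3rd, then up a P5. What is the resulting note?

C 5

Down a major third from A4: F4 (4 semitones down).
A perfect fifth up from F4 is C5.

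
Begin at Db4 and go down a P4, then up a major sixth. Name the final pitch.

F4

Down a perfect fourth from Db4: Ab3 (5 semitones down).
A major sixth up from Ab3 is F4.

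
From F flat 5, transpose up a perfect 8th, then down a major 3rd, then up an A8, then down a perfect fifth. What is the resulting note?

A perfect octave up from Fb5 is Fb6.
A major third down from Fb6 is Dbb6.
An augmented octave up from Dbb6 is Db7.
Db7 down a perfect fifth → Gb6 (7 semitones).

G flat 6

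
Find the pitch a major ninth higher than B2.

The ninth's letter: B up two letter names plus an octave → C.
A major ninth is 14 semitones; 14 semitones up from B2 gives C#4.

C#4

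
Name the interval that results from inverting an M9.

minor 7th

First reduce the compound major ninth to its simple form, a major second.
The rule of nine gives the new number: 9 − 2 = 7, so a second becomes a seventh.
And major becomes minor under inversion, so we get a minor seventh.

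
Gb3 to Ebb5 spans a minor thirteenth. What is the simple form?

Subtracting seven from the interval number removes an octave: 13 − 7 = 6.
That makes a minor thirteenth a compound minor sixth — an octave plus a minor sixth.

m6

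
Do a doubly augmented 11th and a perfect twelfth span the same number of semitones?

A doubly augmented eleventh spans 19 semitones, and a perfect twelfth also spans 19 semitones — they're enharmonic.

Yes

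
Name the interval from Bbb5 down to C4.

diminished 14th

Descending from Bbb5 to C4 is the same interval as ascending C4 to Bbb5.
C to B spans seven letter names (C-D-E-F-G-A-B), plus an octave, so the interval is some kind of fourteenth.
C4 to Bbb5 spans 21 semitones — two semitones narrower than the major fourteenth (23) — giving a diminished fourteenth.
(Equivalently, a compound diminished seventh: a diminished seventh plus an octave.)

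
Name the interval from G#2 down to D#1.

perfect eleventh

Descending from G#2 to D#1 is the same interval as ascending D#1 to G#2.
D to G spans four letter names (D-E-F-G), plus an octave, so the interval is some kind of eleventh.
The perfect eleventh spans 17 semitones, and D#1 to G#2 is exactly 17 semitones — so this is a perfect eleventh.
(Equivalently, a compound perfect fourth: a perfect fourth plus an octave.)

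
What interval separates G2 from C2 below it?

perfect fifth

Descending from G2 to C2 is the same interval as ascending C2 to G2.
C to G spans five letter names (C-D-E-F-G), so the interval is some kind of fifth.
Counting semitones, C2→G2 is 7, which is the perfect fifth.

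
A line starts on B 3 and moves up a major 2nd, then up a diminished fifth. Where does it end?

G 4

Up a major second from B3: C#4 (2 semitones up).
Up a diminished fifth from C#4: G4 (6 semitones up).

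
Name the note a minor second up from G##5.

A#5

The second takes the letter from G up to A.
A minor second spans 1 semitone, so from G##5 the target pitch is A#5.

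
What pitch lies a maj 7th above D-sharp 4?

Counting seven letter names up from D lands on C.
A major seventh is 11 semitones; 11 semitones up from D#4 gives C##5.

C-double-sharp 5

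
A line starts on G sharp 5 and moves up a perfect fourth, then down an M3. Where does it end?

A 5

G#5 up a perfect fourth → C#6 (5 semitones).
A major third down from C#6 is A5.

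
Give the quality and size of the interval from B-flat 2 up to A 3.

M7

B to A spans seven letter names (B-C-D-E-F-G-A): a seventh.
Counting semitones, Bb2→A3 is 11, which is the major seventh.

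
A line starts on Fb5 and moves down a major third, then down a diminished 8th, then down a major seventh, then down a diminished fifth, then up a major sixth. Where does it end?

F3

Down a major third from Fb5: Dbb5 (4 semitones down).
Down a diminished octave from Dbb5: Db4 (11 semitones down).
A major seventh down from Db4 is Ebb3.
Down a diminished fifth from Ebb3: Ab2 (6 semitones down).
Ab2 up a major sixth → F3 (9 semitones).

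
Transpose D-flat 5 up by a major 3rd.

Three letter names up from D: F.
A major third spans 4 semitones, so from Db5 the target pitch is F5.

F 5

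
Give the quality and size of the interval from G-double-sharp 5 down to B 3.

Descending from G##5 to B3 is the same interval as ascending B3 to G##5.
B to G spans six letter names (B-C-D-E-F-G), plus an octave: a thirteenth.
The major thirteenth is 21 semitones; here we have 22, one semitone wider: augmented.
(Equivalently, a compound augmented sixth: an augmented sixth plus an octave.)

A13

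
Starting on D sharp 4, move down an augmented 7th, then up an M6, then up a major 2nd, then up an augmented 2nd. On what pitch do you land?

D#4 down an augmented seventh → Eb3 (12 semitones).
A major sixth up from Eb3 is C4.
A major second up from C4 is D4.
D4 up an augmented second → E#4 (3 semitones).

E sharp 4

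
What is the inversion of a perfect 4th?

perfect 5th

Inverted interval numbers add to nine, so a fourth pairs with a fifth (4 + 5 = 9).
Quality inverts too: perfect stays perfect. That makes the inversion a perfect fifth.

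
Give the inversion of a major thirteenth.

m3

First reduce the compound major thirteenth to its simple form, a major sixth.
The rule of nine gives the new number: 9 − 6 = 3, so a sixth becomes a third.
The quality also flips — major becomes minor — giving a minor third.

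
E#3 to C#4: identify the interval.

minor sixth

E to C spans six letter names (E-F-G-A-B-C) — that makes it a sixth of some quality.
A major sixth would be 9 semitones, but E#3 to C#4 is 8 — one semitone narrower, making it a minor sixth.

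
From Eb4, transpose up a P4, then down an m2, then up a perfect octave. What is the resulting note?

G5

A perfect fourth up from Eb4 is Ab4.
Down a minor second from Ab4: G4 (1 semitone down).
G4 up a perfect octave → G5 (12 semitones).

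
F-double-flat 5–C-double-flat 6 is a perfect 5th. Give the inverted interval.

perfect 4th

Inverted interval numbers add to nine, so a fifth pairs with a fourth (5 + 4 = 9).
Quality inverts too: perfect stays perfect. That makes the inversion a perfect fourth.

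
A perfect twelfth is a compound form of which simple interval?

Each octave removed subtracts seven from the number: 12 − 7 = 5.
Quality carries through unchanged, so the simple form is a perfect fifth.

perfect fifth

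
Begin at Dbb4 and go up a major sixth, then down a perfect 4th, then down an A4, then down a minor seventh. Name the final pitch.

Up a major sixth from Dbb4: Bbb4 (9 semitones up).
A perfect fourth down from Bbb4 is Fb4.
Down an augmented fourth from Fb4: Cbb4 (6 semitones down).
Down a minor seventh from Cbb4: Dbb3 (10 semitones down).

Dbb3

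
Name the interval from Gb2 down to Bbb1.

major sixth

Descending from Gb2 to Bbb1 is the same interval as ascending Bbb1 to Gb2.
B to G spans six letter names (B-C-D-E-F-G), so the interval is some kind of sixth.
Counting semitones, Bbb1→Gb2 is 9, which is the major sixth.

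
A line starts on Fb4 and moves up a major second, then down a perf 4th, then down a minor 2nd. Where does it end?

C4

A major second up from Fb4 is Gb4.
Gb4 down a perfect fourth → Db4 (5 semitones).
Db4 down a minor second → C4 (1 semitone).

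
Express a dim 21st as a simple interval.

Take out 2 octaves (14 from the number): 21 − 14 = 7.
Quality carries through unchanged, so the simple form is a diminished seventh.

diminished 7th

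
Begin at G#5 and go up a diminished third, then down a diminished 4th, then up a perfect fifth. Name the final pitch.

C#6

A diminished third up from G#5 is Bb5.
Bb5 down a diminished fourth → F#5 (4 semitones).
A perfect fifth up from F#5 is C#6.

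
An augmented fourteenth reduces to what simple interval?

Each octave removed subtracts seven from the number: 14 − 7 = 7.
So an augmented fourteenth is an octave plus an augmented seventh. The quality is unchanged.

augmented 7th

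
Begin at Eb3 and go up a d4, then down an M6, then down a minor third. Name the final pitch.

Up a diminished fourth from Eb3: Abb3 (4 semitones up).
Down a major sixth from Abb3: Cbb3 (9 semitones down).
Cbb3 down a minor third → Abb2 (3 semitones).

Abb2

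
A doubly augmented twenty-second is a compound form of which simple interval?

Subtracting seven from the interval number removes an octave: 22 − 14 = 8.
That makes a doubly augmented twenty-second a compound doubly augmented octave — 2 octaves plus a doubly augmented octave.

doubly augmented 8th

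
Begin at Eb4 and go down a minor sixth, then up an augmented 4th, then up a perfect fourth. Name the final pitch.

F#4

A minor sixth down from Eb4 is G3.
Up an augmented fourth from G3: C#4 (6 semitones up).
Up a perfect fourth from C#4: F#4 (5 semitones up).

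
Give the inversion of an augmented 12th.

First reduce the compound augmented twelfth to its simple form, an augmented fifth.
The rule of nine gives the new number: 9 − 5 = 4, so a fifth becomes a fourth.
The quality also flips — augmented becomes diminished — giving a diminished fourth.

diminished fourth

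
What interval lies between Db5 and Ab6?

D to A spans five letter names (D-E-F-G-A), plus an octave, so the interval is some kind of twelfth.
The perfect twelfth spans 19 semitones, and Db5 to Ab6 is exactly 19 semitones — so this is a perfect twelfth.
(Equivalently, a compound perfect fifth: a perfect fifth plus an octave.)

perfect twelfth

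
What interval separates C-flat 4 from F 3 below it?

diminished fifth

Descending from Cb4 to F3 is the same interval as ascending F3 to Cb4.
F to C spans five letter names (F-G-A-B-C), so the interval is some kind of fifth.
F3 to Cb4 spans 6 semitones — one semitone narrower than the perfect fifth (7) — giving a diminished fifth.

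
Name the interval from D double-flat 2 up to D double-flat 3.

D to D is the same letter name, plus an octave — that makes it an octave of some quality.
Dbb2 to Dbb3 is 12 semitones, matching the perfect octave exactly, so the quality is perfect.

perfect 8th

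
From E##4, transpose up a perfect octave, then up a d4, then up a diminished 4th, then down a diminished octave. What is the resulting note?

E##4 up a perfect octave → E##5 (12 semitones).
Up a diminished fourth from E##5: A#5 (4 semitones up).
Up a diminished fourth from A#5: D6 (4 semitones up).
A diminished octave down from D6 is D#5.

D#5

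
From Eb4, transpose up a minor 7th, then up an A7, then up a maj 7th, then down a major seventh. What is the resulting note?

A minor seventh up from Eb4 is Db5.
Up an augmented seventh from Db5: C#6 (12 semitones up).
Up a major seventh from C#6: B#6 (11 semitones up).
Down a major seventh from B#6: C#6 (11 semitones down).

C#6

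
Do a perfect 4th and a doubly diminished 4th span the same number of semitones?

5 semitones (perfect fourth) vs 3 semitones (doubly diminished fourth): not equal.

No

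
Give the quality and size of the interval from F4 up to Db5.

F to D spans six letter names (F-G-A-B-C-D) — that makes it a sixth of some quality.
A major sixth would be 9 semitones, but F4 to Db5 is 8 — one semitone narrower, making it a minor sixth.

minor sixth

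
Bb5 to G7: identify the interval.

B to G spans six letter names (B-C-D-E-F-G), plus an octave: a thirteenth.
Counting semitones, Bb5→G7 is 21, which is the major thirteenth.
(Equivalently, a compound major sixth: a major sixth plus an octave.)

major thirteenth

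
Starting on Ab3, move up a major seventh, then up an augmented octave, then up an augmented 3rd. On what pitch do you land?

Up a major seventh from Ab3: G4 (11 semitones up).
G4 up an augmented octave → G#5 (13 semitones).
Up an augmented third from G#5: B##5 (5 semitones up).

B##5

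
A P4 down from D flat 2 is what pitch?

A flat 1

Counting four letter names down from D lands on A.
A perfect fourth spans 5 semitones, so from Db2 the target pitch is Ab1.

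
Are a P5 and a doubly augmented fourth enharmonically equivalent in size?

Both span 7 semitones: a perfect fifth and a doubly augmented fourth are the same chromatic distance.

Yes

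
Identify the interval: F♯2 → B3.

F to B spans four letter names (F-G-A-B), plus an octave — that makes it an eleventh of some quality.
Counting semitones, F#2→B3 is 17, which is the perfect eleventh.
(Equivalently, a compound perfect fourth: a perfect fourth plus an octave.)

P11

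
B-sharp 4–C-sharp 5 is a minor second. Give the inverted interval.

M7

Interval numbers invert to sum to nine: 2 + 7 = 9, so a second inverts to a seventh.
And minor becomes major under inversion, so we get a major seventh.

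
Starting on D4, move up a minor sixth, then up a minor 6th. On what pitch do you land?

Up a minor sixth from D4: Bb4 (8 semitones up).
Bb4 up a minor sixth → Gb5 (8 semitones).

Gb5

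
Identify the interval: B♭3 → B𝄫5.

B to B is the same letter name, plus 2 octaves — that makes it a fifteenth of some quality.
The perfect fifteenth is 24 semitones; here we have 23, one semitone narrower: diminished.
(Equivalently, a compound diminished octave: a diminished octave plus an octave.)

diminished fifteenth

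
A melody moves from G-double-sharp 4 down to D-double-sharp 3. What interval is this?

perfect 11th

Descending from G##4 to D##3 is the same interval as ascending D##3 to G##4.
D to G spans four letter names (D-E-F-G), plus an octave — that makes it an eleventh of some quality.
The perfect eleventh spans 17 semitones, and D##3 to G##4 is exactly 17 semitones — so this is a perfect eleventh.
(Equivalently, a compound perfect fourth: a perfect fourth plus an octave.)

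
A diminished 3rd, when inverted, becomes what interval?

Inverted interval numbers add to nine, so a third pairs with a sixth (3 + 6 = 9).
And diminished becomes augmented under inversion, so we get an augmented sixth.

A6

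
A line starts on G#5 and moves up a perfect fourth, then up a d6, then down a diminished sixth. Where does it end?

C#6

A perfect fourth up from G#5 is C#6.
C#6 up a diminished sixth → Ab6 (7 semitones).
Ab6 down a diminished sixth → C#6 (7 semitones).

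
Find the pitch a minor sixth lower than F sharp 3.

A sharp 2

Six letter names down from F: A.
A minor sixth is 8 semitones; 8 semitones down from F#3 gives A#2.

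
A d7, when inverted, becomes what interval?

augmented 2nd

The rule of nine gives the new number: 9 − 7 = 2, so a seventh becomes a second.
And diminished becomes augmented under inversion, so we get an augmented second.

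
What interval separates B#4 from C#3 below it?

Descending from B#4 to C#3 is the same interval as ascending C#3 to B#4.
C to B spans seven letter names (C-D-E-F-G-A-B), plus an octave — that makes it a fourteenth of some quality.
Counting semitones, C#3→B#4 is 23, which is the major fourteenth.
(Equivalently, a compound major seventh: a major seventh plus an octave.)

major fourteenth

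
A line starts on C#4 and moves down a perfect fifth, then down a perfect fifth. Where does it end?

B2

C#4 down a perfect fifth → F#3 (7 semitones).
Down a perfect fifth from F#3: B2 (7 semitones down).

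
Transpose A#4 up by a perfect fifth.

E#5

Counting five letter names up from A lands on E.
A perfect fifth is 7 semitones; 7 semitones up from A#4 gives E#5.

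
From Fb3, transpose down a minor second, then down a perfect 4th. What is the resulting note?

Bb2

A minor second down from Fb3 is Eb3.
Down a perfect fourth from Eb3: Bb2 (5 semitones down).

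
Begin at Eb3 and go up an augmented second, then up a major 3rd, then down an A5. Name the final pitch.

D3

Eb3 up an augmented second → F#3 (3 semitones).
Up a major third from F#3: A#3 (4 semitones up).
A#3 down an augmented fifth → D3 (8 semitones).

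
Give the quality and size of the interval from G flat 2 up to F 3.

major 7th

G to F spans seven letter names (G-A-B-C-D-E-F) — that makes it a seventh of some quality.
Gb2 to F3 is 11 semitones, matching the major seventh exactly, so the quality is major.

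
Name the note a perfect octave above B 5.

B 6

The letter stays B (same as the start), shifted an octave up.
A perfect octave is 12 semitones; 12 semitones up from B5 gives B6.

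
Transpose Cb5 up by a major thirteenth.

Counting six letter names plus an octave up from C lands on A.
Moving 21 semitones up from Cb5 (the size of a major thirteenth) reaches Ab6.

Ab6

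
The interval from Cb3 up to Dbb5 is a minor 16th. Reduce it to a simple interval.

minor 2nd

Each octave removed subtracts seven from the number: 16 − 14 = 2.
So a minor sixteenth is 2 octaves plus a minor second. The quality is unchanged.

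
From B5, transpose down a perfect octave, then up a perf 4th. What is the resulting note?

E5

B5 down a perfect octave → B4 (12 semitones).
A perfect fourth up from B4 is E5.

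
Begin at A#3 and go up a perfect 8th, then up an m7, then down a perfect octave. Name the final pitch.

G#4

A#3 up a perfect octave → A#4 (12 semitones).
A#4 up a minor seventh → G#5 (10 semitones).
A perfect octave down from G#5 is G#4.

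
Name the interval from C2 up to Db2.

minor second

C to D spans two letter names (C-D) — that makes it a second of some quality.
A major second would be 2 semitones, but C2 to Db2 is 1 — one semitone narrower, making it a minor second.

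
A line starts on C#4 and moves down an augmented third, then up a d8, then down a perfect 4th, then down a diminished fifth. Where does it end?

Ab3

C#4 down an augmented third → Ab3 (5 semitones).
A diminished octave up from Ab3 is Abb4.
Down a perfect fourth from Abb4: Ebb4 (5 semitones down).
Down a diminished fifth from Ebb4: Ab3 (6 semitones down).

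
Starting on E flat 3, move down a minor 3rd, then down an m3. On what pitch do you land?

A 2

A minor third down from Eb3 is C3.
C3 down a minor third → A2 (3 semitones).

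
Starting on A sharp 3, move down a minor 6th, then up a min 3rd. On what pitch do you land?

E sharp 3

A#3 down a minor sixth → C##3 (8 semitones).
A minor third up from C##3 is E#3.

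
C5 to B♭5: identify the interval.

C to B spans seven letter names (C-D-E-F-G-A-B), so the interval is some kind of seventh.
A major seventh would be 11 semitones, but C5 to Bb5 is 10 — one semitone narrower, making it a minor seventh.

minor 7th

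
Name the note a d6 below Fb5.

A4

Six letter names down from F: A.
A diminished sixth spans 7 semitones, so from Fb5 the target pitch is A4.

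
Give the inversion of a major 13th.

First reduce the compound major thirteenth to its simple form, a major sixth.
Interval numbers invert to sum to nine: 6 + 3 = 9, so a sixth inverts to a third.
And major becomes minor under inversion, so we get a minor third.

minor third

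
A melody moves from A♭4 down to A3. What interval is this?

Descending from Ab4 to A3 is the same interval as ascending A3 to Ab4.
A to A is the same letter name, plus an octave: an octave.
The perfect octave is 12 semitones; here we have 11, one semitone narrower: diminished.

d8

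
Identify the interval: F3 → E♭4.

minor seventh

F to E spans seven letter names (F-G-A-B-C-D-E), so the interval is some kind of seventh.
A major seventh would be 11 semitones, but F3 to Eb4 is 10 — one semitone narrower, making it a minor seventh.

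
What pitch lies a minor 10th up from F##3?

A#4

Three letters up from F (plus an octave) reaches A.
Moving 15 semitones up from F##3 (the size of a minor tenth) reaches A#4.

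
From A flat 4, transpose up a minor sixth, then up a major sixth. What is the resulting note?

D flat 6

Ab4 up a minor sixth → Fb5 (8 semitones).
A major sixth up from Fb5 is Db6.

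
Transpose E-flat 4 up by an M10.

Counting three letter names plus an octave up from E lands on G.
A major tenth is 16 semitones; 16 semitones up from Eb4 gives G5.

G 5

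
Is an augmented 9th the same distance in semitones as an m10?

An augmented ninth = 15 semitones = a minor tenth; enharmonically equal.

Yes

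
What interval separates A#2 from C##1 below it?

Descending from A#2 to C##1 is the same interval as ascending C##1 to A#2.
C to A spans six letter names (C-D-E-F-G-A), plus an octave: a thirteenth.
C##1 to A#2 is 20 semitones, a half step short of the major thirteenth (21), so this is minor.
(Equivalently, a compound minor sixth: a minor sixth plus an octave.)

minor 13th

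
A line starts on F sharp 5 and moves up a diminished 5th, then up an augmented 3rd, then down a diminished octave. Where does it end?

A diminished fifth up from F#5 is C6.
An augmented third up from C6 is E#6.
Down a diminished octave from E#6: E##5 (11 semitones down).

E double-sharp 5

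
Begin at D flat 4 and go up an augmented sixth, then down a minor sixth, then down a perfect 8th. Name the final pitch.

D sharp 3

Up an augmented sixth from Db4: B4 (10 semitones up).
A minor sixth down from B4 is D#4.
A perfect octave down from D#4 is D#3.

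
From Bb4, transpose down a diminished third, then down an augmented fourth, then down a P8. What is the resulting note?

A diminished third down from Bb4 is G#4.
An augmented fourth down from G#4 is D4.
A perfect octave down from D4 is D3.

D3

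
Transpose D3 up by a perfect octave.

An octave keeps the letter name D, an octave up from D.
Moving 12 semitones up from D3 (the size of a perfect octave) reaches D4.

D4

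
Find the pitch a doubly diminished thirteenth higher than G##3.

Eb5

The thirteenth's letter: G up six letter names plus an octave → E.
Moving 18 semitones up from G##3 (the size of a doubly diminished thirteenth) reaches Eb5.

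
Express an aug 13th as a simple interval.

Subtracting seven from the interval number removes an octave: 13 − 7 = 6.
So an augmented thirteenth is an octave plus an augmented sixth. The quality is unchanged.

augmented 6th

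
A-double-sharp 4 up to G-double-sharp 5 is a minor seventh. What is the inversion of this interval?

Inverted interval numbers add to nine, so a seventh pairs with a second (7 + 2 = 9).
Quality inverts too: minor becomes major. That makes the inversion a major second.

major 2nd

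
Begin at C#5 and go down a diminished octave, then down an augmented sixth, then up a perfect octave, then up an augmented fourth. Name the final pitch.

A#4

A diminished octave down from C#5 is C##4.
An augmented sixth down from C##4 is E3.
A perfect octave up from E3 is E4.
An augmented fourth up from E4 is A#4.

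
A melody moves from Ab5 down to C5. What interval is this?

Descending from Ab5 to C5 is the same interval as ascending C5 to Ab5.
C to A spans six letter names (C-D-E-F-G-A), so the interval is some kind of sixth.
At 8 semitones, C5→Ab5 falls one short of a major sixth: minor.

m6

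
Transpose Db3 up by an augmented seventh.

The seventh takes the letter from D up to C.
Moving 12 semitones up from Db3 (the size of an augmented seventh) reaches C#4.

C#4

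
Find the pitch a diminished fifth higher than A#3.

E4

Five letter names up from A: E.
A diminished fifth spans 6 semitones, so from A#3 the target pitch is E4.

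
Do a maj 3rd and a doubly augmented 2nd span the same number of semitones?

Yes

A major third spans 4 semitones, and a doubly augmented second also spans 4 semitones — they're enharmonic.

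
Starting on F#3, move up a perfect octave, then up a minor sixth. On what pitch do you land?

D5

F#3 up a perfect octave → F#4 (12 semitones).
Up a minor sixth from F#4: D5 (8 semitones up).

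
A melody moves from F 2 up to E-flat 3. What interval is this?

F to E spans seven letter names (F-G-A-B-C-D-E), so the interval is some kind of seventh.
F2 to Eb3 is 10 semitones, a half step short of the major seventh (11), so this is minor.

minor 7th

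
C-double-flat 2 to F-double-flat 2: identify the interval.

perfect fourth

C to F spans four letter names (C-D-E-F), so the interval is some kind of fourth.
Cbb2 to Fbb2 is 5 semitones, matching the perfect fourth exactly, so the quality is perfect.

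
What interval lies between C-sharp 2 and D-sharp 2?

C to D spans two letter names (C-D) — that makes it a second of some quality.
Counting semitones, C#2→D#2 is 2, which is the major second.

major 2nd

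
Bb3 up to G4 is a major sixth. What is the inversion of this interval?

m3

Inverted interval numbers add to nine, so a sixth pairs with a third (6 + 3 = 9).
The quality also flips — major becomes minor — giving a minor third.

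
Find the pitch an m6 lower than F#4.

A#3

The sixth takes the letter from F down to A.
A minor sixth spans 8 semitones, so from F#4 the target pitch is A#3.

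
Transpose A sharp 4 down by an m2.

Counting two letter names down from A lands on G.
A minor second spans 1 semitone, so from A#4 the target pitch is G##4.

G double-sharp 4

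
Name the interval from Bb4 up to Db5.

B to D spans three letter names (B-C-D), so the interval is some kind of third.
A major third would be 4 semitones, but Bb4 to Db5 is 3 — one semitone narrower, making it a minor third.

minor 3rd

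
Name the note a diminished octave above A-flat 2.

A-double-flat 3

The letter stays A (same as the start), shifted an octave up.
A diminished octave is 11 semitones; 11 semitones up from Ab2 gives Abb3.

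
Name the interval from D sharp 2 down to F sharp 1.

Descending from D#2 to F#1 is the same interval as ascending F#1 to D#2.
F to D spans six letter names (F-G-A-B-C-D) — that makes it a sixth of some quality.
Counting semitones, F#1→D#2 is 9, which is the major sixth.

major sixth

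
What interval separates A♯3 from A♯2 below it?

Descending from A#3 to A#2 is the same interval as ascending A#2 to A#3.
A to A is the same letter name, plus an octave — that makes it an octave of some quality.
The perfect octave spans 12 semitones, and A#2 to A#3 is exactly 12 semitones — so this is a perfect octave.

perfect 8th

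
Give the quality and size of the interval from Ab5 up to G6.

A to G spans seven letter names (A-B-C-D-E-F-G) — that makes it a seventh of some quality.
The major seventh spans 11 semitones, and Ab5 to G6 is exactly 11 semitones — so this is a major seventh.

major seventh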